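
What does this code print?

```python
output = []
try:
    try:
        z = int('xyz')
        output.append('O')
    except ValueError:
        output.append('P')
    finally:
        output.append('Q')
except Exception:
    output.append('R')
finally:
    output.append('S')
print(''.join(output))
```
PQS

Both finally blocks run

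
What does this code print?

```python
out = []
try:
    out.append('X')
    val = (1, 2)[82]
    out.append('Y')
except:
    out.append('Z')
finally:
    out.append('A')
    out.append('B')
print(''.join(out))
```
XZAB

Code before exception runs, then except, then all of finally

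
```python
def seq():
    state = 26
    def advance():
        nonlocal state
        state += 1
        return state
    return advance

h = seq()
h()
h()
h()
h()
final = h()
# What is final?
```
31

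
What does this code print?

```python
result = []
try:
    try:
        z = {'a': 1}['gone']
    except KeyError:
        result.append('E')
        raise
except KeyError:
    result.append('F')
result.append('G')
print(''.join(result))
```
EFG

raise without argument re-raises current exception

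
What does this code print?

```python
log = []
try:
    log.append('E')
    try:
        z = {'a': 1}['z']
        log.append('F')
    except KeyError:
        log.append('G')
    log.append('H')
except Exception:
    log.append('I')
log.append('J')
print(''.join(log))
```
EGHJ

Inner exception caught by inner handler, outer continues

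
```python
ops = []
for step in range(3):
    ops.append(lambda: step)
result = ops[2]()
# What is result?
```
2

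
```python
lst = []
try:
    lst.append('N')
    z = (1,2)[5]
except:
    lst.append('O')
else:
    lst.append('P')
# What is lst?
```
['N', 'O']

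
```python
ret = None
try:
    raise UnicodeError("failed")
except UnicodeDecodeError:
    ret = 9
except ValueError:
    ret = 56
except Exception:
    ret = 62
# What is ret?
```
56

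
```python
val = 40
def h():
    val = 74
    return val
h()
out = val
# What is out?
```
40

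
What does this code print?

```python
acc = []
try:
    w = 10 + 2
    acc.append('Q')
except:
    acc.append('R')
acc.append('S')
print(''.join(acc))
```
QS

No exception, try block completes normally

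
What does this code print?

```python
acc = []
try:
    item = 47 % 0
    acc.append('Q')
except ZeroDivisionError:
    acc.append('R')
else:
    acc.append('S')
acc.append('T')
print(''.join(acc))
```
RT

else block skipped when exception is caught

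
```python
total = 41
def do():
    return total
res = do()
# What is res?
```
41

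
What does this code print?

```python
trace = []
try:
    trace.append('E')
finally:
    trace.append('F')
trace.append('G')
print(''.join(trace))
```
EFG

try/finally without except, no exception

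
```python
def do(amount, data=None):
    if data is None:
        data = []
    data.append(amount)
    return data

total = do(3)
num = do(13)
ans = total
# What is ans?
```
[3]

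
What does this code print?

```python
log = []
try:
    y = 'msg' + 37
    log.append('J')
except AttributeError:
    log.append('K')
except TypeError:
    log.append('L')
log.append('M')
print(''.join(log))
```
LM

TypeError is caught by its specific handler, not AttributeError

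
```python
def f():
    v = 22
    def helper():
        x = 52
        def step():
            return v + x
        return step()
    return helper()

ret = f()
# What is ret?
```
74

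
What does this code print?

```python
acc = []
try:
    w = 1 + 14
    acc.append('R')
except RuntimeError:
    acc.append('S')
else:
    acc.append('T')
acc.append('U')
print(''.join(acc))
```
RTU

else block runs when no exception occurs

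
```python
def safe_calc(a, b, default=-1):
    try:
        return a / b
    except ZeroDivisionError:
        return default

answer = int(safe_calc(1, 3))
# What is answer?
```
0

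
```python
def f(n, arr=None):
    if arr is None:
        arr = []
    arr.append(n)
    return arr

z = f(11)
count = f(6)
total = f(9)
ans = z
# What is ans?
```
[11]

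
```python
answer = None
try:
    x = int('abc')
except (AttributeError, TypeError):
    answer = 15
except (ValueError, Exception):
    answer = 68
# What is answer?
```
68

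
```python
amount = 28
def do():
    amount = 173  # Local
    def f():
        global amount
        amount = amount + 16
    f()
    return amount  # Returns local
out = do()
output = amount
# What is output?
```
44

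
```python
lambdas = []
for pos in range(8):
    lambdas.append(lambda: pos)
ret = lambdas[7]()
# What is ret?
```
7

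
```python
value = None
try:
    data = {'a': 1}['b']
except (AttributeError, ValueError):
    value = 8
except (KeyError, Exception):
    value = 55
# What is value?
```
55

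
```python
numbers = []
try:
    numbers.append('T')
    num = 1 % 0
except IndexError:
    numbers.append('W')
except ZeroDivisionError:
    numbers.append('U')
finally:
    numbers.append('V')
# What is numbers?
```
['T', 'U', 'V']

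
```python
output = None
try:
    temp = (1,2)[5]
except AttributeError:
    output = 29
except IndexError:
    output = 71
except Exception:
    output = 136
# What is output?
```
71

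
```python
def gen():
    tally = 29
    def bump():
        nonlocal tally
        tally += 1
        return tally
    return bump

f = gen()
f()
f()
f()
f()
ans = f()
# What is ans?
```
34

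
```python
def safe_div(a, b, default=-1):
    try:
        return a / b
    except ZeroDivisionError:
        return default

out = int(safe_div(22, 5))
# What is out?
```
4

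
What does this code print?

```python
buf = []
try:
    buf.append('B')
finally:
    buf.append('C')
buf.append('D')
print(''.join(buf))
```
BCD

try/finally without except, no exception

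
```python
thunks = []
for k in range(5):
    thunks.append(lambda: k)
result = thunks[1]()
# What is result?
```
4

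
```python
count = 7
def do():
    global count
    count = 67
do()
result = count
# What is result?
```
67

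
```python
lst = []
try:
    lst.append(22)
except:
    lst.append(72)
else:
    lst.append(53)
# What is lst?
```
[22, 53]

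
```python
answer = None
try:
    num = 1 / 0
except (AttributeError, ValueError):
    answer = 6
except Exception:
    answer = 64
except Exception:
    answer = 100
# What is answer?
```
64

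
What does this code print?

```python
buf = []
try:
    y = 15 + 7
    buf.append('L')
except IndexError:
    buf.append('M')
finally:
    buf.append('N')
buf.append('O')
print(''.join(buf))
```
LNO

finally runs after normal execution too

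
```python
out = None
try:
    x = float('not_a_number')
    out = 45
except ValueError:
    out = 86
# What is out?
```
86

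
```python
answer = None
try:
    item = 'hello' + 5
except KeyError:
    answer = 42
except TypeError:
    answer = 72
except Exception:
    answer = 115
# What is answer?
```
72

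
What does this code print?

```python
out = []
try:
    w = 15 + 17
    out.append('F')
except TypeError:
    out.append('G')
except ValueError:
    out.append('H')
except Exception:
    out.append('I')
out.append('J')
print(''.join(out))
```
FJ

No exception, try block completes normally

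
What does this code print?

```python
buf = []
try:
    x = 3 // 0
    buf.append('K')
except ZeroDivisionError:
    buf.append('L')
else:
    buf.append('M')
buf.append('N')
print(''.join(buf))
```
LN

else block skipped when exception is caught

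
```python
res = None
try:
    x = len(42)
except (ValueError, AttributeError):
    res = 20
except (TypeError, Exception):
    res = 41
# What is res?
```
41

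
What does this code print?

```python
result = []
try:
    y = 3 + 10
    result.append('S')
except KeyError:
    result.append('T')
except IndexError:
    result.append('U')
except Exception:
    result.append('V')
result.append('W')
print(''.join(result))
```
SW

No exception, try block completes normally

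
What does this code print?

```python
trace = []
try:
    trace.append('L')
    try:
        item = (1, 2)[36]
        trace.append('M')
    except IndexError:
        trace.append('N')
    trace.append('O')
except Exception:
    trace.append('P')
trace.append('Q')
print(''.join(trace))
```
LNOQ

Inner exception caught by inner handler, outer continues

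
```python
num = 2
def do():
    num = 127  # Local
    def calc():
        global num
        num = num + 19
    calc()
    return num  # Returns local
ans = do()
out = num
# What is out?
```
21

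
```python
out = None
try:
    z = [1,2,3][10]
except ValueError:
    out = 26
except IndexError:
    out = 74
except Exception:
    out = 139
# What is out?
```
74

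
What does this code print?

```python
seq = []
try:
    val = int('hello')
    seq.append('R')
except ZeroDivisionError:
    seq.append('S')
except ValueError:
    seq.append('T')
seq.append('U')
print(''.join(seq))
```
TU

ValueError is caught by its specific handler, not ZeroDivisionError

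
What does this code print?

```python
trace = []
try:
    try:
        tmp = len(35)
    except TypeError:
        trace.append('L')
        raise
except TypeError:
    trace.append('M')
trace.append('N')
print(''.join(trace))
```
LMN

raise without argument re-raises current exception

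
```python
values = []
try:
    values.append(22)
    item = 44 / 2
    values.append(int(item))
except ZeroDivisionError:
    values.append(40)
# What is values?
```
[22, 22]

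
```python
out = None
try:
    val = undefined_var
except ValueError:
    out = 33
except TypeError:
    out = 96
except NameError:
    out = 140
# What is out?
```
140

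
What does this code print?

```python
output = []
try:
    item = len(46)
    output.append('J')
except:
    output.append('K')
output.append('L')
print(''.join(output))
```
KL

Exception raised in try, caught by bare except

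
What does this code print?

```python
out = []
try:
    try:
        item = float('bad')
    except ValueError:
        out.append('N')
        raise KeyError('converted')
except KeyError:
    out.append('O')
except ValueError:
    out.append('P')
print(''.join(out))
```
NO

New KeyError raised, caught by outer KeyError handler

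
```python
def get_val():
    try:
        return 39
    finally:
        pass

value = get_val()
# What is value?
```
39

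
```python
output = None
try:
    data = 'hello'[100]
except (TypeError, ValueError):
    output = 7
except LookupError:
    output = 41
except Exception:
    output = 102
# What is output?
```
41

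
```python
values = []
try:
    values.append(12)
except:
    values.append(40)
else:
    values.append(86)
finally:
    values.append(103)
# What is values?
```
[12, 86, 103]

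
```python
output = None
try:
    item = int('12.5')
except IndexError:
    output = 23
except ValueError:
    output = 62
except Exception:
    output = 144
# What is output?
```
62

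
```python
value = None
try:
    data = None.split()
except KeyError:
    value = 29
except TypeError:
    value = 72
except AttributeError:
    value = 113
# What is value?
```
113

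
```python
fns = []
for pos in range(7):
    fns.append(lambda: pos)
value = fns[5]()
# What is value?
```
6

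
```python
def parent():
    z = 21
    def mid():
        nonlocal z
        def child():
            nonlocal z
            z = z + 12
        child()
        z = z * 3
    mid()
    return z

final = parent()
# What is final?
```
99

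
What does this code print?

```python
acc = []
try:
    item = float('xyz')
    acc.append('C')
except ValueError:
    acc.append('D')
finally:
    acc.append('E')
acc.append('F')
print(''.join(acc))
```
DEF

finally always runs, even after exception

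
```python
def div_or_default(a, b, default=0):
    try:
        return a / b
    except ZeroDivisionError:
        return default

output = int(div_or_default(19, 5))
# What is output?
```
3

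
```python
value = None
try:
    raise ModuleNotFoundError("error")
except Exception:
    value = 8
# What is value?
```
8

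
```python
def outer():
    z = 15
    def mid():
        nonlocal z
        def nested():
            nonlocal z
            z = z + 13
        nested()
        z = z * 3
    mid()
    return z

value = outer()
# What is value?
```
84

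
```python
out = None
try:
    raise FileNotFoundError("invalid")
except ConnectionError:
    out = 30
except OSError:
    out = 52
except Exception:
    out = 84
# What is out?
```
52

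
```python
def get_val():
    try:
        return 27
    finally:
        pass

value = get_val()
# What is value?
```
27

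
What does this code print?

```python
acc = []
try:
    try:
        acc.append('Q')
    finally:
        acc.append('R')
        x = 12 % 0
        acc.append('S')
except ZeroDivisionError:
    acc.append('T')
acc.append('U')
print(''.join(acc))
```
QRTU

Exception in inner finally caught by outer except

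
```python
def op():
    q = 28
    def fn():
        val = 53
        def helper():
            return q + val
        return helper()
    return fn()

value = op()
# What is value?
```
81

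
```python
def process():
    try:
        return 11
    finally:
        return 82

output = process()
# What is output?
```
82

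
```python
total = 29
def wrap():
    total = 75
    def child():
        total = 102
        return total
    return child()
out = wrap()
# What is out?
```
102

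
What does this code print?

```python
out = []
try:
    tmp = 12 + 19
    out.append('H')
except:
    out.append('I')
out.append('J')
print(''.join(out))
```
HJ

No exception, try block completes normally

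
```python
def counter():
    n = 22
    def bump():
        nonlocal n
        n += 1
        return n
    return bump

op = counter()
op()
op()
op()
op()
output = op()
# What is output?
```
27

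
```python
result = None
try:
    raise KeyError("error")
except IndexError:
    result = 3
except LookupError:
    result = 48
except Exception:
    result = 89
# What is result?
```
48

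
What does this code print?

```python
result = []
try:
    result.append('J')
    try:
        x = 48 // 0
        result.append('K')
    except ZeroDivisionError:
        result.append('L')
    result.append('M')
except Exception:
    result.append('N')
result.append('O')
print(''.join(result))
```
JLMO

Inner exception caught by inner handler, outer continues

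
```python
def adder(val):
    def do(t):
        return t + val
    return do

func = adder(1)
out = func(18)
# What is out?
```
19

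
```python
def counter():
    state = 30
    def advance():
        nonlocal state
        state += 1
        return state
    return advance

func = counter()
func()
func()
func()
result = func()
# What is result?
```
34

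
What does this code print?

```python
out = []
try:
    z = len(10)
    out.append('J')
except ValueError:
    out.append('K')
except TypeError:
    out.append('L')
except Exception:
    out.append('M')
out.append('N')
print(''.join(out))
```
LN

TypeError matches before generic Exception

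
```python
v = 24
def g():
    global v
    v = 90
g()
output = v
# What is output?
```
90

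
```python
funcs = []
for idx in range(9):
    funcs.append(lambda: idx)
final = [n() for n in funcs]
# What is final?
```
[8, 8, 8, 8, 8, 8, 8, 8, 8]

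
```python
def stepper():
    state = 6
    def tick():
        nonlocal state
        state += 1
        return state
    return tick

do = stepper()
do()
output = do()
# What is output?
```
8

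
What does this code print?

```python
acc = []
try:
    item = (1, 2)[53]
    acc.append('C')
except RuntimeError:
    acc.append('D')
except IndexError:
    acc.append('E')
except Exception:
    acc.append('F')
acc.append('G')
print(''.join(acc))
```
EG

IndexError matches before generic Exception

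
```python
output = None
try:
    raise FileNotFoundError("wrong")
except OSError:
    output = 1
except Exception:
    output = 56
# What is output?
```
1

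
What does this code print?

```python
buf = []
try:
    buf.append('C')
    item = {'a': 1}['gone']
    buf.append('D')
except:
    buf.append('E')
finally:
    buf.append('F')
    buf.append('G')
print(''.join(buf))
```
CEFG

Code before exception runs, then except, then all of finally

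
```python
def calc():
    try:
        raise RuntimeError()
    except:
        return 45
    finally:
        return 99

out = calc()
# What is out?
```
99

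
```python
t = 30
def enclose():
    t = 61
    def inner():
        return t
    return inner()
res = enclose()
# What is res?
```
61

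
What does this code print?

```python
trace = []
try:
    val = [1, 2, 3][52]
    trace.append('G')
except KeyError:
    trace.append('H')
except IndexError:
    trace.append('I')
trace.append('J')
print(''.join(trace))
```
IJ

IndexError is caught by its specific handler, not KeyError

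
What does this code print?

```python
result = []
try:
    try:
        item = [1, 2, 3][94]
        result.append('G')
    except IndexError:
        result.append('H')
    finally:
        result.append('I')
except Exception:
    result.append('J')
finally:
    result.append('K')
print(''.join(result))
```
HIK

Both finally blocks run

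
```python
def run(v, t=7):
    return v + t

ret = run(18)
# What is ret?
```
25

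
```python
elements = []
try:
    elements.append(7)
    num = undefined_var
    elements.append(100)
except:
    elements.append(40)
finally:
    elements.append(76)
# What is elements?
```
[7, 40, 76]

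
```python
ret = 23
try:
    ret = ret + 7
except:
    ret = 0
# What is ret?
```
30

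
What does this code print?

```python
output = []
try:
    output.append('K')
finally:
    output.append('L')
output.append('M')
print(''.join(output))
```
KLM

try/finally without except, no exception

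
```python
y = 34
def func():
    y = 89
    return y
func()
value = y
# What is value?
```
34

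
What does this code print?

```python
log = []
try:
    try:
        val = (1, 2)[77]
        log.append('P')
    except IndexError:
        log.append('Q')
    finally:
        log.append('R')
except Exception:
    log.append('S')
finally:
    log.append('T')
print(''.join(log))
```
QRT

Both finally blocks run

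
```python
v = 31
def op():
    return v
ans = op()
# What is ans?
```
31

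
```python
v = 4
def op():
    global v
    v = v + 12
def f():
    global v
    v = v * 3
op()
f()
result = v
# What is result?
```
48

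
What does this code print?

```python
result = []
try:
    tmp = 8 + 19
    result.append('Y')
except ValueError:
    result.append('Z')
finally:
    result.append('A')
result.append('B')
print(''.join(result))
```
YAB

finally runs after normal execution too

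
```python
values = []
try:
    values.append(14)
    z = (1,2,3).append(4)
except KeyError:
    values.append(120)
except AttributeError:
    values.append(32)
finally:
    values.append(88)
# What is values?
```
[14, 32, 88]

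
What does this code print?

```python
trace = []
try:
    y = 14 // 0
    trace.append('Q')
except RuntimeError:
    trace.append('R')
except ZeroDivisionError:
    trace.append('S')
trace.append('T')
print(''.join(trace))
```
ST

ZeroDivisionError is caught by its specific handler, not RuntimeError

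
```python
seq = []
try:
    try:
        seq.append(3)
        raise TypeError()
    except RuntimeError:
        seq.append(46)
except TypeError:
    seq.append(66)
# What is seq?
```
[3, 66]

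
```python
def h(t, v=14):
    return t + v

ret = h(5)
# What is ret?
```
19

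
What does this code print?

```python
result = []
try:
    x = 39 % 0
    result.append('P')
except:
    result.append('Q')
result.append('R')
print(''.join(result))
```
QR

Exception raised in try, caught by bare except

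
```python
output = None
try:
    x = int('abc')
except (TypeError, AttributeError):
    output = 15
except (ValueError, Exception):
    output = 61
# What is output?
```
61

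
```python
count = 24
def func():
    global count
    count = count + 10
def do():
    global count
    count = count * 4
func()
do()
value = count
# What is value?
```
136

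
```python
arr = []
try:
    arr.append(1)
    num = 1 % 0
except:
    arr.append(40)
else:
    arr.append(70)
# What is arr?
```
[1, 40]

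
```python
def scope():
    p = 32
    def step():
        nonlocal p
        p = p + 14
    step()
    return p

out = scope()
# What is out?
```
46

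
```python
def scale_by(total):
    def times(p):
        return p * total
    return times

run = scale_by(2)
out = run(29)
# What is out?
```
58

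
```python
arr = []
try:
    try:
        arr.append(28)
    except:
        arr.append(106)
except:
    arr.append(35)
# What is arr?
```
[28]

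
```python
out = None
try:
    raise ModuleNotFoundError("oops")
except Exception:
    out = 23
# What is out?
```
23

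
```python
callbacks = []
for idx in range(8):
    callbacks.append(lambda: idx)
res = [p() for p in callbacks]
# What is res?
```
[7, 7, 7, 7, 7, 7, 7, 7]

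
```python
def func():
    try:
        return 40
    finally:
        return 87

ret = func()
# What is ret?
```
87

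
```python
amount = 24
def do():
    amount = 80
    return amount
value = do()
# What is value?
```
80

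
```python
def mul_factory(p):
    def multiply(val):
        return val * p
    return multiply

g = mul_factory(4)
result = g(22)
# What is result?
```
88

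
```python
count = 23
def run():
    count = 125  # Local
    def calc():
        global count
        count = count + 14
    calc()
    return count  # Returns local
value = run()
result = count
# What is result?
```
37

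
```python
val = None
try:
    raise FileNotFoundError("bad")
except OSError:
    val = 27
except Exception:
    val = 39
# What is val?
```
27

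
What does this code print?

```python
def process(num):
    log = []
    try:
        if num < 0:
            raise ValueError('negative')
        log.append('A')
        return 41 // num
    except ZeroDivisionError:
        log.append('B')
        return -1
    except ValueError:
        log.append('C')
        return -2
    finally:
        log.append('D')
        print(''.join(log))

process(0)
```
ABD

num=0 causes ZeroDivisionError, caught, finally prints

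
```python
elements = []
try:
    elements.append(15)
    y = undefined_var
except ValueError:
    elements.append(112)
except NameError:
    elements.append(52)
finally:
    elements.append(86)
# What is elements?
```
[15, 52, 86]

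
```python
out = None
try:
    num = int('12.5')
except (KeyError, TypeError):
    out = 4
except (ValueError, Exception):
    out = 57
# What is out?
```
57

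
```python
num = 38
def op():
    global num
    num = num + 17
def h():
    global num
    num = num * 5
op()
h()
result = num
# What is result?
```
275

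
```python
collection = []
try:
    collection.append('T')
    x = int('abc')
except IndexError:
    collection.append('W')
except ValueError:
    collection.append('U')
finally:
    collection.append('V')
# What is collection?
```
['T', 'U', 'V']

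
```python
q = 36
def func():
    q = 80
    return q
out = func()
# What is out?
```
80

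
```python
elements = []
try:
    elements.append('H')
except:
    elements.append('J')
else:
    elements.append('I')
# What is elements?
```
['H', 'I']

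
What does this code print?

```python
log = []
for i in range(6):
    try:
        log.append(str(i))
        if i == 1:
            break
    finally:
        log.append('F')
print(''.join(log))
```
0F1F

finally runs even when breaking out of loop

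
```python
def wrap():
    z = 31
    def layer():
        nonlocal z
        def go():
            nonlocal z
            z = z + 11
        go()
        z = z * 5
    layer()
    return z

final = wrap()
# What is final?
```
210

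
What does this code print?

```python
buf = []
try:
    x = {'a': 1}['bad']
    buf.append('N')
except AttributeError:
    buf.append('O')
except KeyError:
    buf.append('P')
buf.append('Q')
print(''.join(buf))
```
PQ

KeyError is caught by its specific handler, not AttributeError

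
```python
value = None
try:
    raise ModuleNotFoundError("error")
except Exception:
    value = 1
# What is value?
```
1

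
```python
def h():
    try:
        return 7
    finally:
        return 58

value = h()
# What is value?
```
58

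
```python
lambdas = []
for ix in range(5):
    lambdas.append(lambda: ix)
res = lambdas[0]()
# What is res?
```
4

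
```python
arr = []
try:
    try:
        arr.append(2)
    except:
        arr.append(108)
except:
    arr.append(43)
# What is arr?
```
[2]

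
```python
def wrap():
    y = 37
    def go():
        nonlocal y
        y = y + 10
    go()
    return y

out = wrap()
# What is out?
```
47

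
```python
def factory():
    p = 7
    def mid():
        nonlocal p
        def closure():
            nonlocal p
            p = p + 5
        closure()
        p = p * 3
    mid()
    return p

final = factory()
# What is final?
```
36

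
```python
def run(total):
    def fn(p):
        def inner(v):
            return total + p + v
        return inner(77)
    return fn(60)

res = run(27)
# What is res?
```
164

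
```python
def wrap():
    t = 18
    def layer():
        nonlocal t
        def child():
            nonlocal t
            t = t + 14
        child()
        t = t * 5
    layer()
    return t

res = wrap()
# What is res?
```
160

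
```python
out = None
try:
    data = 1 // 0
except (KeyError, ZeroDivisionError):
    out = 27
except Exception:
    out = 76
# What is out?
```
27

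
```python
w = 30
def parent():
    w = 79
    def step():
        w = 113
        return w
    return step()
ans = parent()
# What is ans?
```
113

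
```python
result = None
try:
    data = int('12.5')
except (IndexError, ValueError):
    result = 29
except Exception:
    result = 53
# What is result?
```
29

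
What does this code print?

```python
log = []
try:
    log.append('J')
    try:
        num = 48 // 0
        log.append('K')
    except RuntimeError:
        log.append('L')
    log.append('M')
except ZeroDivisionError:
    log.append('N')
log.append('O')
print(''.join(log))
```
JNO

Inner handler doesn't match, propagates to outer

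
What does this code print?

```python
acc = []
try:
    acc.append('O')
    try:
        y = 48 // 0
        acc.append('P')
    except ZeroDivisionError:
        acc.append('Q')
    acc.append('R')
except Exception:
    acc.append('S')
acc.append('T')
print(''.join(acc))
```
OQRT

Inner exception caught by inner handler, outer continues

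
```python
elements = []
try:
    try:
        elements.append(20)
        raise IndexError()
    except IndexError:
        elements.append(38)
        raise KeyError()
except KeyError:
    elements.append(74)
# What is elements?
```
[20, 38, 74]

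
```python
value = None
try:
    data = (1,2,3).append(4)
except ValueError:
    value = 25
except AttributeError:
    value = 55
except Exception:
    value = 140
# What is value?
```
55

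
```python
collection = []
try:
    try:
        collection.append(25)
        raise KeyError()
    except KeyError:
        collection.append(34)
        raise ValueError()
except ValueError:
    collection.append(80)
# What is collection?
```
[25, 34, 80]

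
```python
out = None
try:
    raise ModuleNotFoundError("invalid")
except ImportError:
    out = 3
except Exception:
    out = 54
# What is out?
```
3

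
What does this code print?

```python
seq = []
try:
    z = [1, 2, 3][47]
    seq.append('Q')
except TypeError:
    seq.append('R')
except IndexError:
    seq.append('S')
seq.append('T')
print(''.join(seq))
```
ST

IndexError is caught by its specific handler, not TypeError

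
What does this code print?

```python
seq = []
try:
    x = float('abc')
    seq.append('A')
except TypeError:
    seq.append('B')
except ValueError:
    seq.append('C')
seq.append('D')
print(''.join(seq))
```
CD

ValueError is caught by its specific handler, not TypeError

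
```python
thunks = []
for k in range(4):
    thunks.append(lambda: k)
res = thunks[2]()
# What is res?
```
3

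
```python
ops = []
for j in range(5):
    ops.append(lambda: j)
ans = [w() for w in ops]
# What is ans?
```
[4, 4, 4, 4, 4]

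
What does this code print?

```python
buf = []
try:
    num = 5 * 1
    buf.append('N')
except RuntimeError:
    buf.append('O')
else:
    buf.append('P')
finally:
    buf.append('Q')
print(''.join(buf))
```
NPQ

else runs before finally when no exception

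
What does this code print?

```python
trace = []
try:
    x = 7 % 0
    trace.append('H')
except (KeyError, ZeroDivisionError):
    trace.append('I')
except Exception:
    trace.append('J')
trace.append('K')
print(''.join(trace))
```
IK

ZeroDivisionError matches tuple containing it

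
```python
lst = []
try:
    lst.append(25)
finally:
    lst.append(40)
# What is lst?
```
[25, 40]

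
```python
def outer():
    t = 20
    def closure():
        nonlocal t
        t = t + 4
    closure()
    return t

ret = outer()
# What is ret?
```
24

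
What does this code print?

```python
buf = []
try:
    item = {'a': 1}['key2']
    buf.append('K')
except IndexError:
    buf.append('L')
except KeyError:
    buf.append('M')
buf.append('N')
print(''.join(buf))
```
MN

KeyError is caught by its specific handler, not IndexError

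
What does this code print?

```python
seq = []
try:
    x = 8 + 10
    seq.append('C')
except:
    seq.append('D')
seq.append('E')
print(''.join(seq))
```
CE

No exception, try block completes normally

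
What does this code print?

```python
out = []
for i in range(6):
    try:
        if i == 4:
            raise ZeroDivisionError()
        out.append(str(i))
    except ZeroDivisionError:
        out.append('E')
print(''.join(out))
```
0123E5

Exception on i=4 caught, loop continues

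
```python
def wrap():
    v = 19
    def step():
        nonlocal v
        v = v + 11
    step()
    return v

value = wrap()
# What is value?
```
30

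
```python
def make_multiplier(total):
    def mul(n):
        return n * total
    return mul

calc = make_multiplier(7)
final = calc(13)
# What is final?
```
91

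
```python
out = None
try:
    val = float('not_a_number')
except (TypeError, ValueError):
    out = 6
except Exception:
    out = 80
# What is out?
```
6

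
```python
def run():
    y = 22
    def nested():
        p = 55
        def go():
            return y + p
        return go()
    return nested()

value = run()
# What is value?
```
77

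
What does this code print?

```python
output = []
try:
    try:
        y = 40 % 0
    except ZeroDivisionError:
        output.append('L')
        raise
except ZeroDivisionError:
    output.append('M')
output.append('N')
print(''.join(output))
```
LMN

raise without argument re-raises current exception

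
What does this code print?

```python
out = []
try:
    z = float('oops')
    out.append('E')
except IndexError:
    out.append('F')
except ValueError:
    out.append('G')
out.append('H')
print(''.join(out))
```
GH

ValueError is caught by its specific handler, not IndexError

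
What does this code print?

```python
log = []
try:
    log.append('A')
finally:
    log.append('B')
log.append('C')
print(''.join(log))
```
ABC

try/finally without except, no exception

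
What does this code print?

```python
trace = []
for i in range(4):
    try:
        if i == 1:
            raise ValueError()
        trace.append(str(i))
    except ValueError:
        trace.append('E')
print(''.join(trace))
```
0E23

Exception on i=1 caught, loop continues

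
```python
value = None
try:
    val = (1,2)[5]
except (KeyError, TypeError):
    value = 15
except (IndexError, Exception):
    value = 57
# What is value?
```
57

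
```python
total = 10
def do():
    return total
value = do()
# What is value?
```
10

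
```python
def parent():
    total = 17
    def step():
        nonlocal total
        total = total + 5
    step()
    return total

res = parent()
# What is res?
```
22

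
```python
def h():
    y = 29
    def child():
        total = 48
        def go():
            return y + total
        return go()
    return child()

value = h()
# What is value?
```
77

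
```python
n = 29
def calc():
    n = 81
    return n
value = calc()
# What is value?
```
81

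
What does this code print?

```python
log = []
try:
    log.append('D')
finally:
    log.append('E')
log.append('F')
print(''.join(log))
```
DEF

try/finally without except, no exception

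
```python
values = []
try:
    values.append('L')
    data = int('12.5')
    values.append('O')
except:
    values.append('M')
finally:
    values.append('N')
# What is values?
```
['L', 'M', 'N']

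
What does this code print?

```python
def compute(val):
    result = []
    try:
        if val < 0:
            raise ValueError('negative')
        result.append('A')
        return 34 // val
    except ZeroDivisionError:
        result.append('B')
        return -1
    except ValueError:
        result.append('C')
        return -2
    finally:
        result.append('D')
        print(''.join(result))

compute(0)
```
ABD

val=0 causes ZeroDivisionError, caught, finally prints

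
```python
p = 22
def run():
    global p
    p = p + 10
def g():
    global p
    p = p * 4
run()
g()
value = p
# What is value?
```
128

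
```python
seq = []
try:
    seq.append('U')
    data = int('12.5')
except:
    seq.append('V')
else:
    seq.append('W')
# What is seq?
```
['U', 'V']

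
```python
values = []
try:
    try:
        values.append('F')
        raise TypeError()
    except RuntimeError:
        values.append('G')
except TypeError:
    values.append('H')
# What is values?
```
['F', 'H']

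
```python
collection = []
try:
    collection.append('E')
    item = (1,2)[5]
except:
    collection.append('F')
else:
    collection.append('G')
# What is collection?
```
['E', 'F']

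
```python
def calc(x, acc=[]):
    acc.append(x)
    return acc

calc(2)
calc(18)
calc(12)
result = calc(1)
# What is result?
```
[2, 18, 12, 1]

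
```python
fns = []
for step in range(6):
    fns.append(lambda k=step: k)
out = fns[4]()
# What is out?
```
4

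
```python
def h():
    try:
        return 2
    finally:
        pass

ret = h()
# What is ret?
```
2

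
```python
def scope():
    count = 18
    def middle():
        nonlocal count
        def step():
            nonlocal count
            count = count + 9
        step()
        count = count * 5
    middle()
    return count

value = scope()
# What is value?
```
135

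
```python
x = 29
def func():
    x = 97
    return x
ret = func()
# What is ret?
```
97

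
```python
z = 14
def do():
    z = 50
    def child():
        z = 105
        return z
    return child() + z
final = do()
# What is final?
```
155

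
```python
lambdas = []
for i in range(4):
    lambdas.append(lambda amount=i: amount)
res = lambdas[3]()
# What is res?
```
3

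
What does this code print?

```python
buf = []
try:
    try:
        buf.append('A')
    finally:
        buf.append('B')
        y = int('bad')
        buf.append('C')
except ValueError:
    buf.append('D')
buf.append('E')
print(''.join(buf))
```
ABDE

Exception in inner finally caught by outer except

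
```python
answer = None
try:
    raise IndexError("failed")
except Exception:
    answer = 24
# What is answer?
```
24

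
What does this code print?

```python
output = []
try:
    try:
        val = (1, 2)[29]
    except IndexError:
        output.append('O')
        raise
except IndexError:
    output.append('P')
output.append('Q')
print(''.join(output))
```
OPQ

raise without argument re-raises current exception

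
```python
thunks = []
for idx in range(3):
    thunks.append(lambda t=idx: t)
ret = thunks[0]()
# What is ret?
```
0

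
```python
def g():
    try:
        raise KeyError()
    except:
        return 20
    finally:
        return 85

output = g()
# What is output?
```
85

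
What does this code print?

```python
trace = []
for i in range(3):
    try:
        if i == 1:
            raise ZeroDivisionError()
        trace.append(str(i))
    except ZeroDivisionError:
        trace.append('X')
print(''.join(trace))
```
0X2

Exception on i=1 caught, loop continues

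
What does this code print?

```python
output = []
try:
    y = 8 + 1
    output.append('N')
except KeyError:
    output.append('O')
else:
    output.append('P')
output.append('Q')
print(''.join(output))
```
NPQ

else block runs when no exception occurs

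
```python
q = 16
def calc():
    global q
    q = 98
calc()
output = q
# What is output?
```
98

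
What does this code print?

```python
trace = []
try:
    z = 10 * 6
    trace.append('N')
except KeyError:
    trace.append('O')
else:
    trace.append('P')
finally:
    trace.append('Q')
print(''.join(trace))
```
NPQ

else runs before finally when no exception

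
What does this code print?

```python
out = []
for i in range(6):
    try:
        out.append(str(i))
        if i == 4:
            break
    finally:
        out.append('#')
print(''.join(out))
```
0#1#2#3#4#

finally runs even when breaking out of loop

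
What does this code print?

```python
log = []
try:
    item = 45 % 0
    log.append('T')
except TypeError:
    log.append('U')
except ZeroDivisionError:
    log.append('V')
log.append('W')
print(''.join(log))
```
VW

ZeroDivisionError is caught by its specific handler, not TypeError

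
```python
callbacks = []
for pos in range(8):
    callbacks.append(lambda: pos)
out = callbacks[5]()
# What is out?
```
7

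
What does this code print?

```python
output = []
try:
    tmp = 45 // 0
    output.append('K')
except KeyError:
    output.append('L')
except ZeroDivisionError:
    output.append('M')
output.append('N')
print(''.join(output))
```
MN

ZeroDivisionError is caught by its specific handler, not KeyError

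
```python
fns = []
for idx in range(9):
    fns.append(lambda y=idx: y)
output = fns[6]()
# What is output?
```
6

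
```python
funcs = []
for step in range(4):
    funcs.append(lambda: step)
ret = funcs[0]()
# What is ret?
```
3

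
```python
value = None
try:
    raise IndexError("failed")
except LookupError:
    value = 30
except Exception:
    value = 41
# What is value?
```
30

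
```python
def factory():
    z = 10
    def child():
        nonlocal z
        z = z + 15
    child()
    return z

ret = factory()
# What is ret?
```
25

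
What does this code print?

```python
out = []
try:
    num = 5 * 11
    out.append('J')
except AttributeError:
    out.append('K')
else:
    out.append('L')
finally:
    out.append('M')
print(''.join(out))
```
JLM

else runs before finally when no exception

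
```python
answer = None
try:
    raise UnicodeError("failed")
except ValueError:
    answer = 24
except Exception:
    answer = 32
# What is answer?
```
24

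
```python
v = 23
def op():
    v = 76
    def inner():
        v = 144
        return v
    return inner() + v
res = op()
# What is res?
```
220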